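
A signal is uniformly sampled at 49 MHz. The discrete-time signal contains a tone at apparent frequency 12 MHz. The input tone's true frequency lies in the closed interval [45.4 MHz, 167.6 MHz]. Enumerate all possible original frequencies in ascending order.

61 MHz, 86 MHz, 110 MHz, 135 MHz, 159 MHz

Frequencies that alias to 12 MHz are k·fs ± 12 MHz for integer k ≥ 0.
k=0: 12 MHz.
k=1: 37 MHz, 61 MHz.
k=2: 86 MHz, 110 MHz.
k=3: 135 MHz, 159 MHz.
k=4: 184 MHz, 208 MHz.
Within [45.4 MHz, 167.6 MHz]: 61 MHz, 86 MHz, 110 MHz, 135 MHz, 159 MHz.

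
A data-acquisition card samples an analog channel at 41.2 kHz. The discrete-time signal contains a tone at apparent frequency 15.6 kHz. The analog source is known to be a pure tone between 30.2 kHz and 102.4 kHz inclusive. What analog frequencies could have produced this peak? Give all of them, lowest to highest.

56.8 kHz, 66.8 kHz, 98 kHz

Frequencies that alias to 15.6 kHz are k·fs ± 15.6 kHz for integer k ≥ 0.
k=0: 15.6 kHz.
k=1: 25.6 kHz, 56.8 kHz.
k=2: 66.8 kHz, 98 kHz.
k=3: 108 kHz, 139.2 kHz.
Within [30.2 kHz, 102.4 kHz]: 56.8 kHz, 66.8 kHz, 98 kHz.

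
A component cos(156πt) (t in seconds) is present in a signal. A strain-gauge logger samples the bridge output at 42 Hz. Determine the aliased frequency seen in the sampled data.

6 Hz

ω = 156π rad/s → f = ω/(2π) = 78 Hz.
78 Hz mod fs = 36 Hz.
36 Hz > fs/2 = 21 Hz, folds to fs − 36 Hz = 6 Hz.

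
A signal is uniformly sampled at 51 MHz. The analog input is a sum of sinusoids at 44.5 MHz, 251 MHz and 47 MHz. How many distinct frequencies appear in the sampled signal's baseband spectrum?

fs/2 = 25.5 MHz.
44.5 MHz > fs/2 = 25.5 MHz, folds to fs − 44.5 MHz = 6.5 MHz.
251 MHz mod fs = 47 MHz.
47 MHz > fs/2 = 25.5 MHz, folds to fs − 47 MHz = 4 MHz.
47 MHz > fs/2 = 25.5 MHz, folds to fs − 47 MHz = 4 MHz.
Distinct values: {4 MHz, 6.5 MHz} → 2.

2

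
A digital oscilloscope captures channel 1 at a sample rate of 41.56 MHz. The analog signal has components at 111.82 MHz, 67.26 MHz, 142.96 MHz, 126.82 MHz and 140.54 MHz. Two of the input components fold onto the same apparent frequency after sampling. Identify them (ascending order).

67.26 MHz, 140.54 MHz

fs/2 = 20.78 MHz.
111.82 MHz mod fs = 28.7 MHz.
28.7 MHz > fs/2 = 20.78 MHz, folds to fs − 28.7 MHz = 12.86 MHz.
67.26 MHz mod fs = 25.7 MHz.
25.7 MHz > fs/2 = 20.78 MHz, folds to fs − 25.7 MHz = 15.86 MHz.
142.96 MHz mod fs = 18.28 MHz.
18.28 MHz ≤ fs/2 = 20.78 MHz, appears at 18.28 MHz.
126.82 MHz mod fs = 2.14 MHz.
2.14 MHz ≤ fs/2 = 20.78 MHz, appears at 2.14 MHz.
140.54 MHz mod fs = 15.86 MHz.
15.86 MHz ≤ fs/2 = 20.78 MHz, appears at 15.86 MHz.
67.26 MHz and 140.54 MHz both map to 15.86 MHz.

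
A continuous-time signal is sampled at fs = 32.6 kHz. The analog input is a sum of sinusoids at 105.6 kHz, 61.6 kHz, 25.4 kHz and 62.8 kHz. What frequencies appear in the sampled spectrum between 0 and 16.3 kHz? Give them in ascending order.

fs/2 = 16.3 kHz.
105.6 kHz mod fs = 7.8 kHz.
7.8 kHz ≤ fs/2 = 16.3 kHz, appears at 7.8 kHz.
61.6 kHz mod fs = 29 kHz.
29 kHz > fs/2 = 16.3 kHz, folds to fs − 29 kHz = 3.6 kHz.
25.4 kHz > fs/2 = 16.3 kHz, folds to fs − 25.4 kHz = 7.2 kHz.
62.8 kHz mod fs = 30.2 kHz.
30.2 kHz > fs/2 = 16.3 kHz, folds to fs − 30.2 kHz = 2.4 kHz.
Distinct values: {2.4 kHz, 3.6 kHz, 7.2 kHz, 7.8 kHz}.

2.4 kHz, 3.6 kHz, 7.2 kHz, 7.8 kHz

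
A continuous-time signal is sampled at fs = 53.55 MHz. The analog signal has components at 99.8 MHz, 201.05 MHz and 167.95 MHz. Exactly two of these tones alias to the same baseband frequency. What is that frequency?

7.3 MHz

fs/2 = 26.775 MHz.
99.8 MHz mod fs = 46.25 MHz.
46.25 MHz > fs/2 = 26.775 MHz, folds to fs − 46.25 MHz = 7.3 MHz.
201.05 MHz mod fs = 40.4 MHz.
40.4 MHz > fs/2 = 26.775 MHz, folds to fs − 40.4 MHz = 13.15 MHz.
167.95 MHz mod fs = 7.3 MHz.
7.3 MHz ≤ fs/2 = 26.775 MHz, appears at 7.3 MHz.
99.8 MHz and 167.95 MHz both map to 7.3 MHz.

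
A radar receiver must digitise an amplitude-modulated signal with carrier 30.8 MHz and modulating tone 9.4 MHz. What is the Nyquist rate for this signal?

AM sidebands sit at fc ± fm = 21.4 MHz and 40.2 MHz.
Highest-frequency component: 40.2 MHz.
Nyquist rate = 2 × 40.2 MHz = 80.4 MHz.

80.4 MHz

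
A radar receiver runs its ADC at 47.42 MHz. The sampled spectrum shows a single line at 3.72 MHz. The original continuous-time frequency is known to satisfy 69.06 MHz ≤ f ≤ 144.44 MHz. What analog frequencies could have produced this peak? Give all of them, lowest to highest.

Frequencies that alias to 3.72 MHz are k·fs ± 3.72 MHz for integer k ≥ 0.
k=0: 3.72 MHz.
k=1: 43.7 MHz, 51.14 MHz.
k=2: 91.12 MHz, 98.56 MHz.
k=3: 138.54 MHz, 145.98 MHz.
k=4: 185.96 MHz, 193.4 MHz.
Within [69.06 MHz, 144.44 MHz]: 91.12 MHz, 98.56 MHz, 138.54 MHz.

91.12 MHz, 98.56 MHz, 138.54 MHz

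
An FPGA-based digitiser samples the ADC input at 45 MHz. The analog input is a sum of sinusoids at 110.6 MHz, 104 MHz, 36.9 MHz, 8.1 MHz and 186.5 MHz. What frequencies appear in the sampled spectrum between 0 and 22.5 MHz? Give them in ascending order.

6.5 MHz, 8.1 MHz, 14 MHz, 20.6 MHz

fs/2 = 22.5 MHz.
110.6 MHz mod fs = 20.6 MHz.
20.6 MHz ≤ fs/2 = 22.5 MHz, appears at 20.6 MHz.
104 MHz mod fs = 14 MHz.
14 MHz ≤ fs/2 = 22.5 MHz, appears at 14 MHz.
36.9 MHz > fs/2 = 22.5 MHz, folds to fs − 36.9 MHz = 8.1 MHz.
8.1 MHz ≤ fs/2 = 22.5 MHz, passes unchanged.
186.5 MHz mod fs = 6.5 MHz.
6.5 MHz ≤ fs/2 = 22.5 MHz, appears at 6.5 MHz.
Distinct values: {6.5 MHz, 8.1 MHz, 14 MHz, 20.6 MHz}.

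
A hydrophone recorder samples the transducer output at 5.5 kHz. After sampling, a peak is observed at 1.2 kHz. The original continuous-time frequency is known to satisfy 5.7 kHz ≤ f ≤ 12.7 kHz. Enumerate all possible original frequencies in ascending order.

Frequencies that alias to 1.2 kHz are k·fs ± 1.2 kHz for integer k ≥ 0.
k=0: 1.2 kHz.
k=1: 4.3 kHz, 6.7 kHz.
k=2: 9.8 kHz, 12.2 kHz.
k=3: 15.3 kHz, 17.7 kHz.
Within [5.7 kHz, 12.7 kHz]: 6.7 kHz, 9.8 kHz, 12.2 kHz.

6.7 kHz, 9.8 kHz, 12.2 kHz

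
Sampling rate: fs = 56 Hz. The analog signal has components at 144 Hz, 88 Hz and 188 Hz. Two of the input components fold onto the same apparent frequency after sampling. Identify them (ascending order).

fs/2 = 28 Hz.
144 Hz mod fs = 32 Hz.
32 Hz > fs/2 = 28 Hz, folds to fs − 32 Hz = 24 Hz.
88 Hz mod fs = 32 Hz.
32 Hz > fs/2 = 28 Hz, folds to fs − 32 Hz = 24 Hz.
188 Hz mod fs = 20 Hz.
20 Hz ≤ fs/2 = 28 Hz, appears at 20 Hz.
88 Hz and 144 Hz both map to 24 Hz.

88 Hz, 144 Hz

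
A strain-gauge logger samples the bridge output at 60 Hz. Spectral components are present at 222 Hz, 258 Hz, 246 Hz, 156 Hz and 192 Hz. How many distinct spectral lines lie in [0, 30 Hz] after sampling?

4

fs/2 = 30 Hz.
222 Hz mod fs = 42 Hz.
42 Hz > fs/2 = 30 Hz, folds to fs − 42 Hz = 18 Hz.
258 Hz mod fs = 18 Hz.
18 Hz ≤ fs/2 = 30 Hz, appears at 18 Hz.
246 Hz mod fs = 6 Hz.
6 Hz ≤ fs/2 = 30 Hz, appears at 6 Hz.
156 Hz mod fs = 36 Hz.
36 Hz > fs/2 = 30 Hz, folds to fs − 36 Hz = 24 Hz.
192 Hz mod fs = 12 Hz.
12 Hz ≤ fs/2 = 30 Hz, appears at 12 Hz.
Distinct values: {6 Hz, 12 Hz, 18 Hz, 24 Hz} → 4.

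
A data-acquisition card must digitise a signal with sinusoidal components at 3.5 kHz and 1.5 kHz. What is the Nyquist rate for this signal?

7 kHz

Highest-frequency component: 3.5 kHz.
Nyquist rate = 2 × 3.5 kHz = 7 kHz.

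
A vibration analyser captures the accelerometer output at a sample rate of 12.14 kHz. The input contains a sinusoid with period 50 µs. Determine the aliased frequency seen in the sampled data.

T = 50 µs → f = 1/T = 20 kHz.
20 kHz mod fs = 7.86 kHz.
7.86 kHz > fs/2 = 6.07 kHz, folds to fs − 7.86 kHz = 4.28 kHz.

4.28 kHz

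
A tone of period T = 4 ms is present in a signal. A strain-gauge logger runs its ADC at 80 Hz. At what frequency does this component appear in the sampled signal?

10 Hz

T = 4 ms → f = 1/T = 250 Hz.
250 Hz mod fs = 10 Hz.
10 Hz ≤ fs/2 = 40 Hz, appears at 10 Hz.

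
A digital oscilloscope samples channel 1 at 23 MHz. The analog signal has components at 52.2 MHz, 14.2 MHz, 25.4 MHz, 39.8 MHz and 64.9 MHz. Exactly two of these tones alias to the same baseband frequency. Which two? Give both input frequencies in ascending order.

39.8 MHz, 52.2 MHz

fs/2 = 11.5 MHz.
52.2 MHz mod fs = 6.2 MHz.
6.2 MHz ≤ fs/2 = 11.5 MHz, appears at 6.2 MHz.
14.2 MHz > fs/2 = 11.5 MHz, folds to fs − 14.2 MHz = 8.8 MHz.
25.4 MHz mod fs = 2.4 MHz.
2.4 MHz ≤ fs/2 = 11.5 MHz, appears at 2.4 MHz.
39.8 MHz mod fs = 16.8 MHz.
16.8 MHz > fs/2 = 11.5 MHz, folds to fs − 16.8 MHz = 6.2 MHz.
64.9 MHz mod fs = 18.9 MHz.
18.9 MHz > fs/2 = 11.5 MHz, folds to fs − 18.9 MHz = 4.1 MHz.
39.8 MHz and 52.2 MHz both map to 6.2 MHz.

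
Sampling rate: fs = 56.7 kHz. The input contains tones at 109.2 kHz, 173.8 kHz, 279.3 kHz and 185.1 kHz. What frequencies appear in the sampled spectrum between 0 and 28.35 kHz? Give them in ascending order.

fs/2 = 28.35 kHz.
109.2 kHz mod fs = 52.5 kHz.
52.5 kHz > fs/2 = 28.35 kHz, folds to fs − 52.5 kHz = 4.2 kHz.
173.8 kHz mod fs = 3.7 kHz.
3.7 kHz ≤ fs/2 = 28.35 kHz, appears at 3.7 kHz.
279.3 kHz mod fs = 52.5 kHz.
52.5 kHz > fs/2 = 28.35 kHz, folds to fs − 52.5 kHz = 4.2 kHz.
185.1 kHz mod fs = 15 kHz.
15 kHz ≤ fs/2 = 28.35 kHz, appears at 15 kHz.
Distinct values: {3.7 kHz, 4.2 kHz, 15 kHz}.

3.7 kHz, 4.2 kHz, 15 kHz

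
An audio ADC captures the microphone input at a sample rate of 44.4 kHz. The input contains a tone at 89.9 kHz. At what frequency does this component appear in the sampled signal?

89.9 kHz mod fs = 1.1 kHz.
1.1 kHz ≤ fs/2 = 22.2 kHz, appears at 1.1 kHz.

1.1 kHz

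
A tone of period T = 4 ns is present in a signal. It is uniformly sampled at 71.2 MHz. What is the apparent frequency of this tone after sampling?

34.8 MHz

T = 4 ns → f = 1/T = 250 MHz.
250 MHz mod fs = 36.4 MHz.
36.4 MHz > fs/2 = 35.6 MHz, folds to fs − 36.4 MHz = 34.8 MHz.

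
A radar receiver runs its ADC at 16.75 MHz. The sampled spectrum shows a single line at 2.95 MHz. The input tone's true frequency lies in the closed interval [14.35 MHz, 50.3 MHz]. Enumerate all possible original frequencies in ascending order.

19.7 MHz, 30.55 MHz, 36.45 MHz, 47.3 MHz

Frequencies that alias to 2.95 MHz are k·fs ± 2.95 MHz for integer k ≥ 0.
k=0: 2.95 MHz.
k=1: 13.8 MHz, 19.7 MHz.
k=2: 30.55 MHz, 36.45 MHz.
k=3: 47.3 MHz, 53.2 MHz.
k=4: 64.05 MHz, 69.95 MHz.
Within [14.35 MHz, 50.3 MHz]: 19.7 MHz, 30.55 MHz, 36.45 MHz, 47.3 MHz.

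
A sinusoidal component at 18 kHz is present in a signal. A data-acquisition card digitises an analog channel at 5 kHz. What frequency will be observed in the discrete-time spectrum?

2 kHz

18 kHz mod fs = 3 kHz.
3 kHz > fs/2 = 2.5 kHz, folds to fs − 3 kHz = 2 kHz.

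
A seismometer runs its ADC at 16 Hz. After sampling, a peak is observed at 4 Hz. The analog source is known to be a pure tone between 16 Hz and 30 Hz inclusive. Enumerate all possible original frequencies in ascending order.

20 Hz, 28 Hz

Frequencies that alias to 4 Hz are k·fs ± 4 Hz for integer k ≥ 0.
k=0: 4 Hz.
k=1: 12 Hz, 20 Hz.
k=2: 28 Hz, 36 Hz.
k=3: 44 Hz, 52 Hz.
Within [16 Hz, 30 Hz]: 20 Hz, 28 Hz.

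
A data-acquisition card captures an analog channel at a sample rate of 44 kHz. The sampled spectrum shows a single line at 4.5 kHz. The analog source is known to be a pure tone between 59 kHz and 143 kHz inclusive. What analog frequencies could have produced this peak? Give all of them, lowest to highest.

Frequencies that alias to 4.5 kHz are k·fs ± 4.5 kHz for integer k ≥ 0.
k=0: 4.5 kHz.
k=1: 39.5 kHz, 48.5 kHz.
k=2: 83.5 kHz, 92.5 kHz.
k=3: 127.5 kHz, 136.5 kHz.
k=4: 171.5 kHz, 180.5 kHz.
Within [59 kHz, 143 kHz]: 83.5 kHz, 92.5 kHz, 127.5 kHz, 136.5 kHz.

83.5 kHz, 92.5 kHz, 127.5 kHz, 136.5 kHz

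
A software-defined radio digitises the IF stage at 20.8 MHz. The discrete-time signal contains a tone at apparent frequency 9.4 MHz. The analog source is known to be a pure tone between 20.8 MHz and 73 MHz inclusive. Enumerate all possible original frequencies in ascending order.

30.2 MHz, 32.2 MHz, 51 MHz, 53 MHz, 71.8 MHz

Frequencies that alias to 9.4 MHz are k·fs ± 9.4 MHz for integer k ≥ 0.
k=0: 9.4 MHz.
k=1: 11.4 MHz, 30.2 MHz.
k=2: 32.2 MHz, 51 MHz.
k=3: 53 MHz, 71.8 MHz.
k=4: 73.8 MHz, 92.6 MHz.
Within [20.8 MHz, 73 MHz]: 30.2 MHz, 32.2 MHz, 51 MHz, 53 MHz, 71.8 MHz.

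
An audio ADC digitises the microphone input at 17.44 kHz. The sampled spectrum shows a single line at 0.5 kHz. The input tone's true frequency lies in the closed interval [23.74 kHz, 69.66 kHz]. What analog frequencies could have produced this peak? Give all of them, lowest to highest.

34.38 kHz, 35.38 kHz, 51.82 kHz, 52.82 kHz, 69.26 kHz

Frequencies that alias to 0.5 kHz are k·fs ± 0.5 kHz for integer k ≥ 0.
k=0: 0.5 kHz.
k=1: 16.94 kHz, 17.94 kHz.
k=2: 34.38 kHz, 35.38 kHz.
k=3: 51.82 kHz, 52.82 kHz.
k=4: 69.26 kHz, 70.26 kHz.
k=5: 86.7 kHz, 87.7 kHz.
Within [23.74 kHz, 69.66 kHz]: 34.38 kHz, 35.38 kHz, 51.82 kHz, 52.82 kHz, 69.26 kHz.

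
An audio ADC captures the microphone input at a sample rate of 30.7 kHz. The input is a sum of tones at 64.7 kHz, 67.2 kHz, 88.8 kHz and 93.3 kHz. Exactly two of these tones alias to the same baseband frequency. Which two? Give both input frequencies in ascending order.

64.7 kHz, 88.8 kHz

fs/2 = 15.35 kHz.
64.7 kHz mod fs = 3.3 kHz.
3.3 kHz ≤ fs/2 = 15.35 kHz, appears at 3.3 kHz.
67.2 kHz mod fs = 5.8 kHz.
5.8 kHz ≤ fs/2 = 15.35 kHz, appears at 5.8 kHz.
88.8 kHz mod fs = 27.4 kHz.
27.4 kHz > fs/2 = 15.35 kHz, folds to fs − 27.4 kHz = 3.3 kHz.
93.3 kHz mod fs = 1.2 kHz.
1.2 kHz ≤ fs/2 = 15.35 kHz, appears at 1.2 kHz.
64.7 kHz and 88.8 kHz both map to 3.3 kHz.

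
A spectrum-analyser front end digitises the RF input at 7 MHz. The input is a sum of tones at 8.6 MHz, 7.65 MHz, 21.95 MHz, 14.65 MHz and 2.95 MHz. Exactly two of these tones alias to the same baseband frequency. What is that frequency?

fs/2 = 3.5 MHz.
8.6 MHz mod fs = 1.6 MHz.
1.6 MHz ≤ fs/2 = 3.5 MHz, appears at 1.6 MHz.
7.65 MHz mod fs = 0.65 MHz.
0.65 MHz ≤ fs/2 = 3.5 MHz, appears at 0.65 MHz.
21.95 MHz mod fs = 0.95 MHz.
0.95 MHz ≤ fs/2 = 3.5 MHz, appears at 0.95 MHz.
14.65 MHz mod fs = 0.65 MHz.
0.65 MHz ≤ fs/2 = 3.5 MHz, appears at 0.65 MHz.
2.95 MHz ≤ fs/2 = 3.5 MHz, passes unchanged.
7.65 MHz and 14.65 MHz both map to 0.65 MHz.

0.65 MHz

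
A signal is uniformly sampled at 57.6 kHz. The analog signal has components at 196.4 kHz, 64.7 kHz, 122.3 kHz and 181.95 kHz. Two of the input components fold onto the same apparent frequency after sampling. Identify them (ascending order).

64.7 kHz, 122.3 kHz

fs/2 = 28.8 kHz.
196.4 kHz mod fs = 23.6 kHz.
23.6 kHz ≤ fs/2 = 28.8 kHz, appears at 23.6 kHz.
64.7 kHz mod fs = 7.1 kHz.
7.1 kHz ≤ fs/2 = 28.8 kHz, appears at 7.1 kHz.
122.3 kHz mod fs = 7.1 kHz.
7.1 kHz ≤ fs/2 = 28.8 kHz, appears at 7.1 kHz.
181.95 kHz mod fs = 9.15 kHz.
9.15 kHz ≤ fs/2 = 28.8 kHz, appears at 9.15 kHz.
64.7 kHz and 122.3 kHz both map to 7.1 kHz.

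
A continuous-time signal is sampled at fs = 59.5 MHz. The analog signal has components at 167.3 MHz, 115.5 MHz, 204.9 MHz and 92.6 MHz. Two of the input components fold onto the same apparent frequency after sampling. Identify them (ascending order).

92.6 MHz, 204.9 MHz

fs/2 = 29.75 MHz.
167.3 MHz mod fs = 48.3 MHz.
48.3 MHz > fs/2 = 29.75 MHz, folds to fs − 48.3 MHz = 11.2 MHz.
115.5 MHz mod fs = 56 MHz.
56 MHz > fs/2 = 29.75 MHz, folds to fs − 56 MHz = 3.5 MHz.
204.9 MHz mod fs = 26.4 MHz.
26.4 MHz ≤ fs/2 = 29.75 MHz, appears at 26.4 MHz.
92.6 MHz mod fs = 33.1 MHz.
33.1 MHz > fs/2 = 29.75 MHz, folds to fs − 33.1 MHz = 26.4 MHz.
92.6 MHz and 204.9 MHz both map to 26.4 MHz.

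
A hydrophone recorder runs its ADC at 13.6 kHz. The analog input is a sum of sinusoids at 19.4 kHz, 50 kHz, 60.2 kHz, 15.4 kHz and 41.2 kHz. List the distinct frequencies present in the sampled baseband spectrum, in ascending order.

fs/2 = 6.8 kHz.
19.4 kHz mod fs = 5.8 kHz.
5.8 kHz ≤ fs/2 = 6.8 kHz, appears at 5.8 kHz.
50 kHz mod fs = 9.2 kHz.
9.2 kHz > fs/2 = 6.8 kHz, folds to fs − 9.2 kHz = 4.4 kHz.
60.2 kHz mod fs = 5.8 kHz.
5.8 kHz ≤ fs/2 = 6.8 kHz, appears at 5.8 kHz.
15.4 kHz mod fs = 1.8 kHz.
1.8 kHz ≤ fs/2 = 6.8 kHz, appears at 1.8 kHz.
41.2 kHz mod fs = 0.4 kHz.
0.4 kHz ≤ fs/2 = 6.8 kHz, appears at 0.4 kHz.
Distinct values: {0.4 kHz, 1.8 kHz, 4.4 kHz, 5.8 kHz}.

0.4 kHz, 1.8 kHz, 4.4 kHz, 5.8 kHz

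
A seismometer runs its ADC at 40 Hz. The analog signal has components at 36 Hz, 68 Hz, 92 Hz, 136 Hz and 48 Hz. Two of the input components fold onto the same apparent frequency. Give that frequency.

fs/2 = 20 Hz.
36 Hz > fs/2 = 20 Hz, folds to fs − 36 Hz = 4 Hz.
68 Hz mod fs = 28 Hz.
28 Hz > fs/2 = 20 Hz, folds to fs − 28 Hz = 12 Hz.
92 Hz mod fs = 12 Hz.
12 Hz ≤ fs/2 = 20 Hz, appears at 12 Hz.
136 Hz mod fs = 16 Hz.
16 Hz ≤ fs/2 = 20 Hz, appears at 16 Hz.
48 Hz mod fs = 8 Hz.
8 Hz ≤ fs/2 = 20 Hz, appears at 8 Hz.
68 Hz and 92 Hz both map to 12 Hz.

12 Hz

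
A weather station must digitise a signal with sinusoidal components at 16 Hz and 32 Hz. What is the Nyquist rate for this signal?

64 Hz

Highest-frequency component: 32 Hz.
Nyquist rate = 2 × 32 Hz = 64 Hz.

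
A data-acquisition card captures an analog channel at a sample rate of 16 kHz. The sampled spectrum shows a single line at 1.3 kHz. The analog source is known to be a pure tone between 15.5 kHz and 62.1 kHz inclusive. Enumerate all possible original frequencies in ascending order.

Frequencies that alias to 1.3 kHz are k·fs ± 1.3 kHz for integer k ≥ 0.
k=0: 1.3 kHz.
k=1: 14.7 kHz, 17.3 kHz.
k=2: 30.7 kHz, 33.3 kHz.
k=3: 46.7 kHz, 49.3 kHz.
k=4: 62.7 kHz, 65.3 kHz.
Within [15.5 kHz, 62.1 kHz]: 17.3 kHz, 30.7 kHz, 33.3 kHz, 46.7 kHz, 49.3 kHz.

17.3 kHz, 30.7 kHz, 33.3 kHz, 46.7 kHz, 49.3 kHz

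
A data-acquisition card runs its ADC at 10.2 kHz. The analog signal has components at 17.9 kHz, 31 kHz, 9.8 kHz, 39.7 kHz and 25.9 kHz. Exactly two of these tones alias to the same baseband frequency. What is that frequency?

fs/2 = 5.1 kHz.
17.9 kHz mod fs = 7.7 kHz.
7.7 kHz > fs/2 = 5.1 kHz, folds to fs − 7.7 kHz = 2.5 kHz.
31 kHz mod fs = 0.4 kHz.
0.4 kHz ≤ fs/2 = 5.1 kHz, appears at 0.4 kHz.
9.8 kHz > fs/2 = 5.1 kHz, folds to fs − 9.8 kHz = 0.4 kHz.
39.7 kHz mod fs = 9.1 kHz.
9.1 kHz > fs/2 = 5.1 kHz, folds to fs − 9.1 kHz = 1.1 kHz.
25.9 kHz mod fs = 5.5 kHz.
5.5 kHz > fs/2 = 5.1 kHz, folds to fs − 5.5 kHz = 4.7 kHz.
9.8 kHz and 31 kHz both map to 0.4 kHz.

0.4 kHz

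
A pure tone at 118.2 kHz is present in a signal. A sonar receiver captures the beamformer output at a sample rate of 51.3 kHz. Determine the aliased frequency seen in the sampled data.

118.2 kHz mod fs = 15.6 kHz.
15.6 kHz ≤ fs/2 = 25.65 kHz, appears at 15.6 kHz.

15.6 kHz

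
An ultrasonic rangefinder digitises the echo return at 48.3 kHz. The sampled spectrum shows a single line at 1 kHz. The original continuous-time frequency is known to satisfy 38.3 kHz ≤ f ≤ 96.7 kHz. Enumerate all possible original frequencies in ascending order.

Frequencies that alias to 1 kHz are k·fs ± 1 kHz for integer k ≥ 0.
k=0: 1 kHz.
k=1: 47.3 kHz, 49.3 kHz.
k=2: 95.6 kHz, 97.6 kHz.
k=3: 143.9 kHz, 145.9 kHz.
Within [38.3 kHz, 96.7 kHz]: 47.3 kHz, 49.3 kHz, 95.6 kHz.

47.3 kHz, 49.3 kHz, 95.6 kHz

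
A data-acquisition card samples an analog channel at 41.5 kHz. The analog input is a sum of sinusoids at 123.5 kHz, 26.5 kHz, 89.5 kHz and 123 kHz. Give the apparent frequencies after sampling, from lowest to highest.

1 kHz, 1.5 kHz, 6.5 kHz, 15 kHz

fs/2 = 20.75 kHz.
123.5 kHz mod fs = 40.5 kHz.
40.5 kHz > fs/2 = 20.75 kHz, folds to fs − 40.5 kHz = 1 kHz.
26.5 kHz > fs/2 = 20.75 kHz, folds to fs − 26.5 kHz = 15 kHz.
89.5 kHz mod fs = 6.5 kHz.
6.5 kHz ≤ fs/2 = 20.75 kHz, appears at 6.5 kHz.
123 kHz mod fs = 40 kHz.
40 kHz > fs/2 = 20.75 kHz, folds to fs − 40 kHz = 1.5 kHz.
Distinct values: {1 kHz, 1.5 kHz, 6.5 kHz, 15 kHz}.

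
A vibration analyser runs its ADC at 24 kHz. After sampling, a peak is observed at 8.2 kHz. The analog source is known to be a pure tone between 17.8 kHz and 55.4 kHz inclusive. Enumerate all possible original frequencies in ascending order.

32.2 kHz, 39.8 kHz

Frequencies that alias to 8.2 kHz are k·fs ± 8.2 kHz for integer k ≥ 0.
k=0: 8.2 kHz.
k=1: 15.8 kHz, 32.2 kHz.
k=2: 39.8 kHz, 56.2 kHz.
k=3: 63.8 kHz, 80.2 kHz.
Within [17.8 kHz, 55.4 kHz]: 32.2 kHz, 39.8 kHz.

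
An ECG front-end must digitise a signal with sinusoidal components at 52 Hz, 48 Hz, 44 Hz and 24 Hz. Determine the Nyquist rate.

104 Hz

Highest-frequency component: 52 Hz.
Nyquist rate = 2 × 52 Hz = 104 Hz.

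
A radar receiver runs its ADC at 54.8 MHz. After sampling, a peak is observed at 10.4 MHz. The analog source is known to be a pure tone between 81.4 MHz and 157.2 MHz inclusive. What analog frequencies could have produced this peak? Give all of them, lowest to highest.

Frequencies that alias to 10.4 MHz are k·fs ± 10.4 MHz for integer k ≥ 0.
k=0: 10.4 MHz.
k=1: 44.4 MHz, 65.2 MHz.
k=2: 99.2 MHz, 120 MHz.
k=3: 154 MHz, 174.8 MHz.
k=4: 208.8 MHz, 229.6 MHz.
Within [81.4 MHz, 157.2 MHz]: 99.2 MHz, 120 MHz, 154 MHz.

99.2 MHz, 120 MHz, 154 MHz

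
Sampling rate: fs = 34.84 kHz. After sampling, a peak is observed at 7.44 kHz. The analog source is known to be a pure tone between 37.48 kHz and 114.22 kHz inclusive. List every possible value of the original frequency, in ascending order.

Frequencies that alias to 7.44 kHz are k·fs ± 7.44 kHz for integer k ≥ 0.
k=0: 7.44 kHz.
k=1: 27.4 kHz, 42.28 kHz.
k=2: 62.24 kHz, 77.12 kHz.
k=3: 97.08 kHz, 111.96 kHz.
k=4: 131.92 kHz, 146.8 kHz.
Within [37.48 kHz, 114.22 kHz]: 42.28 kHz, 62.24 kHz, 77.12 kHz, 97.08 kHz, 111.96 kHz.

42.28 kHz, 62.24 kHz, 77.12 kHz, 97.08 kHz, 111.96 kHz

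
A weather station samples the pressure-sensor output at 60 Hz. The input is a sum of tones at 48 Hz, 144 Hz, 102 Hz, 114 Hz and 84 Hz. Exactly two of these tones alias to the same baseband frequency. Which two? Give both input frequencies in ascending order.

84 Hz, 144 Hz

fs/2 = 30 Hz.
48 Hz > fs/2 = 30 Hz, folds to fs − 48 Hz = 12 Hz.
144 Hz mod fs = 24 Hz.
24 Hz ≤ fs/2 = 30 Hz, appears at 24 Hz.
102 Hz mod fs = 42 Hz.
42 Hz > fs/2 = 30 Hz, folds to fs − 42 Hz = 18 Hz.
114 Hz mod fs = 54 Hz.
54 Hz > fs/2 = 30 Hz, folds to fs − 54 Hz = 6 Hz.
84 Hz mod fs = 24 Hz.
24 Hz ≤ fs/2 = 30 Hz, appears at 24 Hz.
84 Hz and 144 Hz both map to 24 Hz.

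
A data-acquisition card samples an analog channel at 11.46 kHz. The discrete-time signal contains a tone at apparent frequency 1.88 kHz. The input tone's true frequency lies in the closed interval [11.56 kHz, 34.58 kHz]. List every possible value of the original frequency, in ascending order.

13.34 kHz, 21.04 kHz, 24.8 kHz, 32.5 kHz

Frequencies that alias to 1.88 kHz are k·fs ± 1.88 kHz for integer k ≥ 0.
k=0: 1.88 kHz.
k=1: 9.58 kHz, 13.34 kHz.
k=2: 21.04 kHz, 24.8 kHz.
k=3: 32.5 kHz, 36.26 kHz.
k=4: 43.96 kHz, 47.72 kHz.
Within [11.56 kHz, 34.58 kHz]: 13.34 kHz, 21.04 kHz, 24.8 kHz, 32.5 kHz.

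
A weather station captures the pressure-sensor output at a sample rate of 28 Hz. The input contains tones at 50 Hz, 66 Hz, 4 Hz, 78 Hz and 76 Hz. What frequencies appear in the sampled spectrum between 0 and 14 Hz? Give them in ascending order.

4 Hz, 6 Hz, 8 Hz, 10 Hz

fs/2 = 14 Hz.
50 Hz mod fs = 22 Hz.
22 Hz > fs/2 = 14 Hz, folds to fs − 22 Hz = 6 Hz.
66 Hz mod fs = 10 Hz.
10 Hz ≤ fs/2 = 14 Hz, appears at 10 Hz.
4 Hz ≤ fs/2 = 14 Hz, passes unchanged.
78 Hz mod fs = 22 Hz.
22 Hz > fs/2 = 14 Hz, folds to fs − 22 Hz = 6 Hz.
76 Hz mod fs = 20 Hz.
20 Hz > fs/2 = 14 Hz, folds to fs − 20 Hz = 8 Hz.
Distinct values: {4 Hz, 6 Hz, 8 Hz, 10 Hz}.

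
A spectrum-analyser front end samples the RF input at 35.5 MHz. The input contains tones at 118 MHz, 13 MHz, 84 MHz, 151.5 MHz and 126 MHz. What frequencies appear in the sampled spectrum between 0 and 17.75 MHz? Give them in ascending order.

9.5 MHz, 11.5 MHz, 13 MHz, 16 MHz

fs/2 = 17.75 MHz.
118 MHz mod fs = 11.5 MHz.
11.5 MHz ≤ fs/2 = 17.75 MHz, appears at 11.5 MHz.
13 MHz ≤ fs/2 = 17.75 MHz, passes unchanged.
84 MHz mod fs = 13 MHz.
13 MHz ≤ fs/2 = 17.75 MHz, appears at 13 MHz.
151.5 MHz mod fs = 9.5 MHz.
9.5 MHz ≤ fs/2 = 17.75 MHz, appears at 9.5 MHz.
126 MHz mod fs = 19.5 MHz.
19.5 MHz > fs/2 = 17.75 MHz, folds to fs − 19.5 MHz = 16 MHz.
Distinct values: {9.5 MHz, 11.5 MHz, 13 MHz, 16 MHz}.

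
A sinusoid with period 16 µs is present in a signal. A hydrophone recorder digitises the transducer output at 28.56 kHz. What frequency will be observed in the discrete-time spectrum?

T = 16 µs → f = 1/T = 62.5 kHz.
62.5 kHz mod fs = 5.38 kHz.
5.38 kHz ≤ fs/2 = 14.28 kHz, appears at 5.38 kHz.

5.38 kHz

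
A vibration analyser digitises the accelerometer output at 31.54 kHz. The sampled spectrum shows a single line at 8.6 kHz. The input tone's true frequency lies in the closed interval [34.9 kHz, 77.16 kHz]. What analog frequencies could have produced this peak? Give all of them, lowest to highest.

Frequencies that alias to 8.6 kHz are k·fs ± 8.6 kHz for integer k ≥ 0.
k=0: 8.6 kHz.
k=1: 22.94 kHz, 40.14 kHz.
k=2: 54.48 kHz, 71.68 kHz.
k=3: 86.02 kHz, 103.22 kHz.
Within [34.9 kHz, 77.16 kHz]: 40.14 kHz, 54.48 kHz, 71.68 kHz.

40.14 kHz, 54.48 kHz, 71.68 kHz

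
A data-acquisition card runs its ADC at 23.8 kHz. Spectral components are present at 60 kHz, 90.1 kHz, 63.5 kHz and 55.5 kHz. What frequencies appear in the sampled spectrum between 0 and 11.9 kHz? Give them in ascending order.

fs/2 = 11.9 kHz.
60 kHz mod fs = 12.4 kHz.
12.4 kHz > fs/2 = 11.9 kHz, folds to fs − 12.4 kHz = 11.4 kHz.
90.1 kHz mod fs = 18.7 kHz.
18.7 kHz > fs/2 = 11.9 kHz, folds to fs − 18.7 kHz = 5.1 kHz.
63.5 kHz mod fs = 15.9 kHz.
15.9 kHz > fs/2 = 11.9 kHz, folds to fs − 15.9 kHz = 7.9 kHz.
55.5 kHz mod fs = 7.9 kHz.
7.9 kHz ≤ fs/2 = 11.9 kHz, appears at 7.9 kHz.
Distinct values: {5.1 kHz, 7.9 kHz, 11.4 kHz}.

5.1 kHz, 7.9 kHz, 11.4 kHz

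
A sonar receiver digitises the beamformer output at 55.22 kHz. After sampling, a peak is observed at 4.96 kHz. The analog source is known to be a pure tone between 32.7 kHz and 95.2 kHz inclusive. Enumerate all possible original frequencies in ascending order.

50.26 kHz, 60.18 kHz

Frequencies that alias to 4.96 kHz are k·fs ± 4.96 kHz for integer k ≥ 0.
k=0: 4.96 kHz.
k=1: 50.26 kHz, 60.18 kHz.
k=2: 105.48 kHz, 115.4 kHz.
Within [32.7 kHz, 95.2 kHz]: 50.26 kHz, 60.18 kHz.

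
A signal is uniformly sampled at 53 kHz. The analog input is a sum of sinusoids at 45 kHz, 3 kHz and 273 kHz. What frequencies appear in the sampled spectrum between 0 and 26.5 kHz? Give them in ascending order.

fs/2 = 26.5 kHz.
45 kHz > fs/2 = 26.5 kHz, folds to fs − 45 kHz = 8 kHz.
3 kHz ≤ fs/2 = 26.5 kHz, passes unchanged.
273 kHz mod fs = 8 kHz.
8 kHz ≤ fs/2 = 26.5 kHz, appears at 8 kHz.
Distinct values: {3 kHz, 8 kHz}.

3 kHz, 8 kHz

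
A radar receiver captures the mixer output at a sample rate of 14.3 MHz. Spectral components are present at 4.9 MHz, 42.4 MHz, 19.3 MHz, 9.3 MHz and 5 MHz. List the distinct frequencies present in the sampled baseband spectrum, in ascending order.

fs/2 = 7.15 MHz.
4.9 MHz ≤ fs/2 = 7.15 MHz, passes unchanged.
42.4 MHz mod fs = 13.8 MHz.
13.8 MHz > fs/2 = 7.15 MHz, folds to fs − 13.8 MHz = 0.5 MHz.
19.3 MHz mod fs = 5 MHz.
5 MHz ≤ fs/2 = 7.15 MHz, appears at 5 MHz.
9.3 MHz > fs/2 = 7.15 MHz, folds to fs − 9.3 MHz = 5 MHz.
5 MHz ≤ fs/2 = 7.15 MHz, passes unchanged.
Distinct values: {0.5 MHz, 4.9 MHz, 5 MHz}.

0.5 MHz, 4.9 MHz, 5 MHz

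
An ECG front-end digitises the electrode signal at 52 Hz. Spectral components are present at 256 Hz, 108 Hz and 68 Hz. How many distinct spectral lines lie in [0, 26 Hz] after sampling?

fs/2 = 26 Hz.
256 Hz mod fs = 48 Hz.
48 Hz > fs/2 = 26 Hz, folds to fs − 48 Hz = 4 Hz.
108 Hz mod fs = 4 Hz.
4 Hz ≤ fs/2 = 26 Hz, appears at 4 Hz.
68 Hz mod fs = 16 Hz.
16 Hz ≤ fs/2 = 26 Hz, appears at 16 Hz.
Distinct values: {4 Hz, 16 Hz} → 2.

2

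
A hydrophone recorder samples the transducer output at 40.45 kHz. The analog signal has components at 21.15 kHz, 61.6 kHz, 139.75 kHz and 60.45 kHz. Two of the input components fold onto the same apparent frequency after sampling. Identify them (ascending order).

fs/2 = 20.225 kHz.
21.15 kHz > fs/2 = 20.225 kHz, folds to fs − 21.15 kHz = 19.3 kHz.
61.6 kHz mod fs = 21.15 kHz.
21.15 kHz > fs/2 = 20.225 kHz, folds to fs − 21.15 kHz = 19.3 kHz.
139.75 kHz mod fs = 18.4 kHz.
18.4 kHz ≤ fs/2 = 20.225 kHz, appears at 18.4 kHz.
60.45 kHz mod fs = 20 kHz.
20 kHz ≤ fs/2 = 20.225 kHz, appears at 20 kHz.
21.15 kHz and 61.6 kHz both map to 19.3 kHz.

21.15 kHz, 61.6 kHz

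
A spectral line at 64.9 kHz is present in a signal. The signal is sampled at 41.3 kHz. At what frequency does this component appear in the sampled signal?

17.7 kHz

64.9 kHz mod fs = 23.6 kHz.
23.6 kHz > fs/2 = 20.65 kHz, folds to fs − 23.6 kHz = 17.7 kHz.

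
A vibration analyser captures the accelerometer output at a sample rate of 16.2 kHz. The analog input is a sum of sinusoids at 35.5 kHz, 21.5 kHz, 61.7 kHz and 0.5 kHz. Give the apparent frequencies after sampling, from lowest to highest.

fs/2 = 8.1 kHz.
35.5 kHz mod fs = 3.1 kHz.
3.1 kHz ≤ fs/2 = 8.1 kHz, appears at 3.1 kHz.
21.5 kHz mod fs = 5.3 kHz.
5.3 kHz ≤ fs/2 = 8.1 kHz, appears at 5.3 kHz.
61.7 kHz mod fs = 13.1 kHz.
13.1 kHz > fs/2 = 8.1 kHz, folds to fs − 13.1 kHz = 3.1 kHz.
0.5 kHz ≤ fs/2 = 8.1 kHz, passes unchanged.
Distinct values: {0.5 kHz, 3.1 kHz, 5.3 kHz}.

0.5 kHz, 3.1 kHz, 5.3 kHz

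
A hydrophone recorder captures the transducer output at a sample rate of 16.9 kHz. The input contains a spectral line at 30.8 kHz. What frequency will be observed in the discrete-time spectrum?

30.8 kHz mod fs = 13.9 kHz.
13.9 kHz > fs/2 = 8.45 kHz, folds to fs − 13.9 kHz = 3 kHz.

3 kHz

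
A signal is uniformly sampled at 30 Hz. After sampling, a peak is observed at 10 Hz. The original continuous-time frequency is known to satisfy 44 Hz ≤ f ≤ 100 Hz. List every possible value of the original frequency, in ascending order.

50 Hz, 70 Hz, 80 Hz, 100 Hz

Frequencies that alias to 10 Hz are k·fs ± 10 Hz for integer k ≥ 0.
k=0: 10 Hz.
k=1: 20 Hz, 40 Hz.
k=2: 50 Hz, 70 Hz.
k=3: 80 Hz, 100 Hz.
k=4: 110 Hz, 130 Hz.
Within [44 Hz, 100 Hz]: 50 Hz, 70 Hz, 80 Hz, 100 Hz.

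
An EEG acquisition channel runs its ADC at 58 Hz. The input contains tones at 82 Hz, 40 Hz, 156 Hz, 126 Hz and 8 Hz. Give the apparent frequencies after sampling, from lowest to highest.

8 Hz, 10 Hz, 18 Hz, 24 Hz

fs/2 = 29 Hz.
82 Hz mod fs = 24 Hz.
24 Hz ≤ fs/2 = 29 Hz, appears at 24 Hz.
40 Hz > fs/2 = 29 Hz, folds to fs − 40 Hz = 18 Hz.
156 Hz mod fs = 40 Hz.
40 Hz > fs/2 = 29 Hz, folds to fs − 40 Hz = 18 Hz.
126 Hz mod fs = 10 Hz.
10 Hz ≤ fs/2 = 29 Hz, appears at 10 Hz.
8 Hz ≤ fs/2 = 29 Hz, passes unchanged.
Distinct values: {8 Hz, 10 Hz, 18 Hz, 24 Hz}.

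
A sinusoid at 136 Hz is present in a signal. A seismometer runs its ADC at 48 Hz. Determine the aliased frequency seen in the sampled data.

8 Hz

136 Hz mod fs = 40 Hz.
40 Hz > fs/2 = 24 Hz, folds to fs − 40 Hz = 8 Hz.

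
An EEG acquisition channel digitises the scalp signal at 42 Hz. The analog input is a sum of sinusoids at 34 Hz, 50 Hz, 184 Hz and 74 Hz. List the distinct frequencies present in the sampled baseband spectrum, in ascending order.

fs/2 = 21 Hz.
34 Hz > fs/2 = 21 Hz, folds to fs − 34 Hz = 8 Hz.
50 Hz mod fs = 8 Hz.
8 Hz ≤ fs/2 = 21 Hz, appears at 8 Hz.
184 Hz mod fs = 16 Hz.
16 Hz ≤ fs/2 = 21 Hz, appears at 16 Hz.
74 Hz mod fs = 32 Hz.
32 Hz > fs/2 = 21 Hz, folds to fs − 32 Hz = 10 Hz.
Distinct values: {8 Hz, 10 Hz, 16 Hz}.

8 Hz, 10 Hz, 16 Hz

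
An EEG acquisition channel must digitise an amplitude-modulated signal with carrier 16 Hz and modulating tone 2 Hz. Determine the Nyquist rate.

AM sidebands sit at fc ± fm = 14 Hz and 18 Hz.
Highest-frequency component: 18 Hz.
Nyquist rate = 2 × 18 Hz = 36 Hz.

36 Hz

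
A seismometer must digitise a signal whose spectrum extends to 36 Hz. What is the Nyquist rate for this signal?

72 Hz

Nyquist rate = 2 × 36 Hz = 72 Hz.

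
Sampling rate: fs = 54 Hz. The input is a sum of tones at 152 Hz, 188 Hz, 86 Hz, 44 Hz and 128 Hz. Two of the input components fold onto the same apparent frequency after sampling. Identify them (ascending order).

fs/2 = 27 Hz.
152 Hz mod fs = 44 Hz.
44 Hz > fs/2 = 27 Hz, folds to fs − 44 Hz = 10 Hz.
188 Hz mod fs = 26 Hz.
26 Hz ≤ fs/2 = 27 Hz, appears at 26 Hz.
86 Hz mod fs = 32 Hz.
32 Hz > fs/2 = 27 Hz, folds to fs − 32 Hz = 22 Hz.
44 Hz > fs/2 = 27 Hz, folds to fs − 44 Hz = 10 Hz.
128 Hz mod fs = 20 Hz.
20 Hz ≤ fs/2 = 27 Hz, appears at 20 Hz.
44 Hz and 152 Hz both map to 10 Hz.

44 Hz, 152 Hz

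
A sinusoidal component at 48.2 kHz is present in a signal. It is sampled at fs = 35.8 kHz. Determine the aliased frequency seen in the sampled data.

12.4 kHz

48.2 kHz mod fs = 12.4 kHz.
12.4 kHz ≤ fs/2 = 17.9 kHz, appears at 12.4 kHz.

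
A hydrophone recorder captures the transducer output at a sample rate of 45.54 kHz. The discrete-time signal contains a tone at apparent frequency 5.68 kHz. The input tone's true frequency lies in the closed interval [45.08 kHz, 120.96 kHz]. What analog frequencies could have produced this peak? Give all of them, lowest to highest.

51.22 kHz, 85.4 kHz, 96.76 kHz

Frequencies that alias to 5.68 kHz are k·fs ± 5.68 kHz for integer k ≥ 0.
k=0: 5.68 kHz.
k=1: 39.86 kHz, 51.22 kHz.
k=2: 85.4 kHz, 96.76 kHz.
k=3: 130.94 kHz, 142.3 kHz.
Within [45.08 kHz, 120.96 kHz]: 51.22 kHz, 85.4 kHz, 96.76 kHz.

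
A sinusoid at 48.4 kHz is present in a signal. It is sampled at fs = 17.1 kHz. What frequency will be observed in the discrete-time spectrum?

2.9 kHz

48.4 kHz mod fs = 14.2 kHz.
14.2 kHz > fs/2 = 8.55 kHz, folds to fs − 14.2 kHz = 2.9 kHz.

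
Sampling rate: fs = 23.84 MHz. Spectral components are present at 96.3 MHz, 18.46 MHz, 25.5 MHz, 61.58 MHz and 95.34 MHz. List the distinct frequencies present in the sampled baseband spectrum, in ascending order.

fs/2 = 11.92 MHz.
96.3 MHz mod fs = 0.94 MHz.
0.94 MHz ≤ fs/2 = 11.92 MHz, appears at 0.94 MHz.
18.46 MHz > fs/2 = 11.92 MHz, folds to fs − 18.46 MHz = 5.38 MHz.
25.5 MHz mod fs = 1.66 MHz.
1.66 MHz ≤ fs/2 = 11.92 MHz, appears at 1.66 MHz.
61.58 MHz mod fs = 13.9 MHz.
13.9 MHz > fs/2 = 11.92 MHz, folds to fs − 13.9 MHz = 9.94 MHz.
95.34 MHz mod fs = 23.82 MHz.
23.82 MHz > fs/2 = 11.92 MHz, folds to fs − 23.82 MHz = 0.02 MHz.
Distinct values: {0.02 MHz, 0.94 MHz, 1.66 MHz, 5.38 MHz, 9.94 MHz}.

0.02 MHz, 0.94 MHz, 1.66 MHz, 5.38 MHz, 9.94 MHz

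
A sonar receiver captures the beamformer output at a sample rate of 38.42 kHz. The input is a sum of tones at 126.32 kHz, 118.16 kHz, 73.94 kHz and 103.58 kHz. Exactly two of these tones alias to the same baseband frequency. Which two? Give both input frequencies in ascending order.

73.94 kHz, 118.16 kHz

fs/2 = 19.21 kHz.
126.32 kHz mod fs = 11.06 kHz.
11.06 kHz ≤ fs/2 = 19.21 kHz, appears at 11.06 kHz.
118.16 kHz mod fs = 2.9 kHz.
2.9 kHz ≤ fs/2 = 19.21 kHz, appears at 2.9 kHz.
73.94 kHz mod fs = 35.52 kHz.
35.52 kHz > fs/2 = 19.21 kHz, folds to fs − 35.52 kHz = 2.9 kHz.
103.58 kHz mod fs = 26.74 kHz.
26.74 kHz > fs/2 = 19.21 kHz, folds to fs − 26.74 kHz = 11.68 kHz.
73.94 kHz and 118.16 kHz both map to 2.9 kHz.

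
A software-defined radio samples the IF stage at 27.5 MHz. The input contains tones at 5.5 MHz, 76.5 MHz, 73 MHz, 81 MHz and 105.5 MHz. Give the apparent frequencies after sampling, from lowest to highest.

1.5 MHz, 4.5 MHz, 5.5 MHz, 6 MHz, 9.5 MHz

fs/2 = 13.75 MHz.
5.5 MHz ≤ fs/2 = 13.75 MHz, passes unchanged.
76.5 MHz mod fs = 21.5 MHz.
21.5 MHz > fs/2 = 13.75 MHz, folds to fs − 21.5 MHz = 6 MHz.
73 MHz mod fs = 18 MHz.
18 MHz > fs/2 = 13.75 MHz, folds to fs − 18 MHz = 9.5 MHz.
81 MHz mod fs = 26 MHz.
26 MHz > fs/2 = 13.75 MHz, folds to fs − 26 MHz = 1.5 MHz.
105.5 MHz mod fs = 23 MHz.
23 MHz > fs/2 = 13.75 MHz, folds to fs − 23 MHz = 4.5 MHz.
Distinct values: {1.5 MHz, 4.5 MHz, 5.5 MHz, 6 MHz, 9.5 MHz}.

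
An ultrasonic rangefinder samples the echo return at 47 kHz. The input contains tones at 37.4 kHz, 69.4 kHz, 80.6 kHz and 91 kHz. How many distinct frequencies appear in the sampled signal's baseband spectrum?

4

fs/2 = 23.5 kHz.
37.4 kHz > fs/2 = 23.5 kHz, folds to fs − 37.4 kHz = 9.6 kHz.
69.4 kHz mod fs = 22.4 kHz.
22.4 kHz ≤ fs/2 = 23.5 kHz, appears at 22.4 kHz.
80.6 kHz mod fs = 33.6 kHz.
33.6 kHz > fs/2 = 23.5 kHz, folds to fs − 33.6 kHz = 13.4 kHz.
91 kHz mod fs = 44 kHz.
44 kHz > fs/2 = 23.5 kHz, folds to fs − 44 kHz = 3 kHz.
Distinct values: {3 kHz, 9.6 kHz, 13.4 kHz, 22.4 kHz} → 4.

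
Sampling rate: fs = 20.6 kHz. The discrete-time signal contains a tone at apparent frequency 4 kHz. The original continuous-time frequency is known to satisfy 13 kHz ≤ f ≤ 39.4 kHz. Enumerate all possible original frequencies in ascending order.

Frequencies that alias to 4 kHz are k·fs ± 4 kHz for integer k ≥ 0.
k=0: 4 kHz.
k=1: 16.6 kHz, 24.6 kHz.
k=2: 37.2 kHz, 45.2 kHz.
k=3: 57.8 kHz, 65.8 kHz.
Within [13 kHz, 39.4 kHz]: 16.6 kHz, 24.6 kHz, 37.2 kHz.

16.6 kHz, 24.6 kHz, 37.2 kHz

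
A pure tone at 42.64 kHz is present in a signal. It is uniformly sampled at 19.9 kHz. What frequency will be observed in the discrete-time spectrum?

2.84 kHz

42.64 kHz mod fs = 2.84 kHz.
2.84 kHz ≤ fs/2 = 9.95 kHz, appears at 2.84 kHz.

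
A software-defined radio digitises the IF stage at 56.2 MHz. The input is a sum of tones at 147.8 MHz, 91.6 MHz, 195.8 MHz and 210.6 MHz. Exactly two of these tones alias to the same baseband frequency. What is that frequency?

20.8 MHz

fs/2 = 28.1 MHz.
147.8 MHz mod fs = 35.4 MHz.
35.4 MHz > fs/2 = 28.1 MHz, folds to fs − 35.4 MHz = 20.8 MHz.
91.6 MHz mod fs = 35.4 MHz.
35.4 MHz > fs/2 = 28.1 MHz, folds to fs − 35.4 MHz = 20.8 MHz.
195.8 MHz mod fs = 27.2 MHz.
27.2 MHz ≤ fs/2 = 28.1 MHz, appears at 27.2 MHz.
210.6 MHz mod fs = 42 MHz.
42 MHz > fs/2 = 28.1 MHz, folds to fs − 42 MHz = 14.2 MHz.
91.6 MHz and 147.8 MHz both map to 20.8 MHz.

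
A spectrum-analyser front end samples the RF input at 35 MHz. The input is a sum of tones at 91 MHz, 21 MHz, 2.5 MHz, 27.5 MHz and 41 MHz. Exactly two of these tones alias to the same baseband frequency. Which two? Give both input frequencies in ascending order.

fs/2 = 17.5 MHz.
91 MHz mod fs = 21 MHz.
21 MHz > fs/2 = 17.5 MHz, folds to fs − 21 MHz = 14 MHz.
21 MHz > fs/2 = 17.5 MHz, folds to fs − 21 MHz = 14 MHz.
2.5 MHz ≤ fs/2 = 17.5 MHz, passes unchanged.
27.5 MHz > fs/2 = 17.5 MHz, folds to fs − 27.5 MHz = 7.5 MHz.
41 MHz mod fs = 6 MHz.
6 MHz ≤ fs/2 = 17.5 MHz, appears at 6 MHz.
21 MHz and 91 MHz both map to 14 MHz.

21 MHz, 91 MHz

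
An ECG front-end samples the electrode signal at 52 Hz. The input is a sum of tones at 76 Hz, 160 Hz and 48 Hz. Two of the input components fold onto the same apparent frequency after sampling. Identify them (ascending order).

fs/2 = 26 Hz.
76 Hz mod fs = 24 Hz.
24 Hz ≤ fs/2 = 26 Hz, appears at 24 Hz.
160 Hz mod fs = 4 Hz.
4 Hz ≤ fs/2 = 26 Hz, appears at 4 Hz.
48 Hz > fs/2 = 26 Hz, folds to fs − 48 Hz = 4 Hz.
48 Hz and 160 Hz both map to 4 Hz.

48 Hz, 160 Hz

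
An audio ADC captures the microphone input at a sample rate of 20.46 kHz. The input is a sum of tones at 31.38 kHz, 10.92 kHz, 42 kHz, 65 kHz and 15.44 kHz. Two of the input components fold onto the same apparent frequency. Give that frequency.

9.54 kHz

fs/2 = 10.23 kHz.
31.38 kHz mod fs = 10.92 kHz.
10.92 kHz > fs/2 = 10.23 kHz, folds to fs − 10.92 kHz = 9.54 kHz.
10.92 kHz > fs/2 = 10.23 kHz, folds to fs − 10.92 kHz = 9.54 kHz.
42 kHz mod fs = 1.08 kHz.
1.08 kHz ≤ fs/2 = 10.23 kHz, appears at 1.08 kHz.
65 kHz mod fs = 3.62 kHz.
3.62 kHz ≤ fs/2 = 10.23 kHz, appears at 3.62 kHz.
15.44 kHz > fs/2 = 10.23 kHz, folds to fs − 15.44 kHz = 5.02 kHz.
10.92 kHz and 31.38 kHz both map to 9.54 kHz.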